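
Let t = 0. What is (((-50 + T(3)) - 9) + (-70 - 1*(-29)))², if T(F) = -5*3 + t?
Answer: 13225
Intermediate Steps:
T(F) = -15 (T(F) = -5*3 + 0 = -15 + 0 = -15)
(((-50 + T(3)) - 9) + (-70 - 1*(-29)))² = (((-50 - 15) - 9) + (-70 - 1*(-29)))² = ((-65 - 9) + (-70 + 29))² = (-74 - 41)² = (-115)² = 13225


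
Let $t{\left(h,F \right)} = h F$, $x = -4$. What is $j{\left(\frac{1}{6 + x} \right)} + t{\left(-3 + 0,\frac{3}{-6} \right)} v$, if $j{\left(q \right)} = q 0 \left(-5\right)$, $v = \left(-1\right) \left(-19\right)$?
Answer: $\frac{57}{2} \approx 28.5$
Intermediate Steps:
$v = 19$
$t{\left(h,F \right)} = F h$
$j{\left(q \right)} = 0$ ($j{\left(q \right)} = 0 \left(-5\right) = 0$)
$j{\left(\frac{1}{6 + x} \right)} + t{\left(-3 + 0,\frac{3}{-6} \right)} v = 0 + \frac{3}{-6} \left(-3 + 0\right) 19 = 0 + 3 \left(- \frac{1}{6}\right) \left(-3\right) 19 = 0 + \left(- \frac{1}{2}\right) \left(-3\right) 19 = 0 + \frac{3}{2} \cdot 19 = 0 + \frac{57}{2} = \frac{57}{2}$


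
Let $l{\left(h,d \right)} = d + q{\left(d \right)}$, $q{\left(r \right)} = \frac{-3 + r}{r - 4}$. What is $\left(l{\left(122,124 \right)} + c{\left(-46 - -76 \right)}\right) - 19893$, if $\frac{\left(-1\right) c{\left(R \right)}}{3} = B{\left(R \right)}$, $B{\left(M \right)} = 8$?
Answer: $- \frac{2375039}{120} \approx -19792.0$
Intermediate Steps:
$q{\left(r \right)} = \frac{-3 + r}{-4 + r}$
$l{\left(h,d \right)} = d + \frac{-3 + d}{-4 + d}$
$c{\left(R \right)} = -24$ ($c{\left(R \right)} = \left(-3\right) 8 = -24$)
$\left(l{\left(122,124 \right)} + c{\left(-46 - -76 \right)}\right) - 19893 = \left(\frac{-3 + 124 + 124 \left(-4 + 124\right)}{-4 + 124} - 24\right) - 19893 = \left(\frac{-3 + 124 + 124 \cdot 120}{120} - 24\right) - 19893 = \left(\frac{-3 + 124 + 14880}{120} - 24\right) - 19893 = \left(\frac{1}{120} \cdot 15001 - 24\right) - 19893 = \left(\frac{15001}{120} - 24\right) - 19893 = \frac{12121}{120} - 19893 = - \frac{2375039}{120}$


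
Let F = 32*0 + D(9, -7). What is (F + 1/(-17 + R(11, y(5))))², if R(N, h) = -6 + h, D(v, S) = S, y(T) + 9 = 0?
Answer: 50625/1024 ≈ 49.438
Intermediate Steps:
y(T) = -9 (y(T) = -9 + 0 = -9)
F = -7 (F = 32*0 - 7 = 0 - 7 = -7)
(F + 1/(-17 + R(11, y(5))))² = (-7 + 1/(-17 + (-6 - 9)))² = (-7 + 1/(-17 - 15))² = (-7 + 1/(-32))² = (-7 - 1/32)² = (-225/32)² = 50625/1024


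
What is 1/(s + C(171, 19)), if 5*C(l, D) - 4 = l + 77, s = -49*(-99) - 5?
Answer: 5/24482 ≈ 0.00020423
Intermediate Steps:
s = 4846 (s = 4851 - 5 = 4846)
C(l, D) = 81/5 + l/5 (C(l, D) = ⅘ + (l + 77)/5 = ⅘ + (77 + l)/5 = ⅘ + (77/5 + l/5) = 81/5 + l/5)
1/(s + C(171, 19)) = 1/(4846 + (81/5 + (⅕)*171)) = 1/(4846 + (81/5 + 171/5)) = 1/(4846 + 252/5) = 1/(24482/5) = 5/24482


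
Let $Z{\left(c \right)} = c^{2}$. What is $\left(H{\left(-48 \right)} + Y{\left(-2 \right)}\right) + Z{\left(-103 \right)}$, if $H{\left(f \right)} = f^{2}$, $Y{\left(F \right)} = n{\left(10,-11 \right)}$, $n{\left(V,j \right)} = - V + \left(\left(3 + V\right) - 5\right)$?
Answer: $12911$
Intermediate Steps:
$n{\left(V,j \right)} = -2$ ($n{\left(V,j \right)} = - V + \left(-2 + V\right) = -2$)
$Y{\left(F \right)} = -2$
$\left(H{\left(-48 \right)} + Y{\left(-2 \right)}\right) + Z{\left(-103 \right)} = \left(\left(-48\right)^{2} - 2\right) + \left(-103\right)^{2} = \left(2304 - 2\right) + 10609 = 2302 + 10609 = 12911$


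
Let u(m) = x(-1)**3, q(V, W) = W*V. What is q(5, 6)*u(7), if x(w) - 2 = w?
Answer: 30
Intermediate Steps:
q(V, W) = V*W
x(w) = 2 + w
u(m) = 1 (u(m) = (2 - 1)**3 = 1**3 = 1)
q(5, 6)*u(7) = (5*6)*1 = 30*1 = 30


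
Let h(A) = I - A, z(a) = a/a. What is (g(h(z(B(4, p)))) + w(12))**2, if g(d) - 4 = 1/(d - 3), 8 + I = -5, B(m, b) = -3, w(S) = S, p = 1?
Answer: 73441/289 ≈ 254.12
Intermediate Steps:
I = -13 (I = -8 - 5 = -13)
z(a) = 1
h(A) = -13 - A
g(d) = 4 + 1/(-3 + d) (g(d) = 4 + 1/(d - 3) = 4 + 1/(-3 + d))
(g(h(z(B(4, p)))) + w(12))**2 = ((-11 + 4*(-13 - 1*1))/(-3 + (-13 - 1*1)) + 12)**2 = ((-11 + 4*(-13 - 1))/(-3 + (-13 - 1)) + 12)**2 = ((-11 + 4*(-14))/(-3 - 14) + 12)**2 = ((-11 - 56)/(-17) + 12)**2 = (-1/17*(-67) + 12)**2 = (67/17 + 12)**2 = (271/17)**2 = 73441/289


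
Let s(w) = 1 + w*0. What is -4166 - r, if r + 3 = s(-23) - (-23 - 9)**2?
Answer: -3140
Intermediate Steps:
s(w) = 1 (s(w) = 1 + 0 = 1)
r = -1026 (r = -3 + (1 - (-23 - 9)**2) = -3 + (1 - 1*(-32)**2) = -3 + (1 - 1*1024) = -3 + (1 - 1024) = -3 - 1023 = -1026)
-4166 - r = -4166 - 1*(-1026) = -4166 + 1026 = -3140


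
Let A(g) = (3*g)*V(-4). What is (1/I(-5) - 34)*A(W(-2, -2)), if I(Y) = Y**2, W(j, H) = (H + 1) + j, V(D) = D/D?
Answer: 7641/25 ≈ 305.64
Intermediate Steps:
V(D) = 1
W(j, H) = 1 + H + j (W(j, H) = (1 + H) + j = 1 + H + j)
A(g) = 3*g (A(g) = (3*g)*1 = 3*g)
(1/I(-5) - 34)*A(W(-2, -2)) = (1/((-5)**2) - 34)*(3*(1 - 2 - 2)) = (1/25 - 34)*(3*(-3)) = (1/25 - 34)*(-9) = -849/25*(-9) = 7641/25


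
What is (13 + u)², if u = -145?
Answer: 17424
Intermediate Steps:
(13 + u)² = (13 - 145)² = (-132)² = 17424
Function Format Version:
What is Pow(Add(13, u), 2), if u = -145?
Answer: 17424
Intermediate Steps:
Pow(Add(13, u), 2) = Pow(Add(13, -145), 2) = Pow(-132, 2) = 17424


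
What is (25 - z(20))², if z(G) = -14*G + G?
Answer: 81225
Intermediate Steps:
z(G) = -13*G
(25 - z(20))² = (25 - (-13)*20)² = (25 - 1*(-260))² = (25 + 260)² = 285² = 81225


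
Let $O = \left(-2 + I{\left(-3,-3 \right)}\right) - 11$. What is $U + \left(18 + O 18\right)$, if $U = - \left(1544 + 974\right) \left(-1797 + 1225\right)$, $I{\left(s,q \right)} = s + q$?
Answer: $1439972$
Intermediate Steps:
$I{\left(s,q \right)} = q + s$
$O = -19$ ($O = \left(-2 - 6\right) - 11 = -8 - 11 = -19$)
$U = 1440296$ ($U = - 2518 \left(-572\right) = \left(-1\right) \left(-1440296\right) = 1440296$)
$U + \left(18 + O 18\right) = 1440296 + \left(18 - 342\right) = 1440296 - 324 = 1439972$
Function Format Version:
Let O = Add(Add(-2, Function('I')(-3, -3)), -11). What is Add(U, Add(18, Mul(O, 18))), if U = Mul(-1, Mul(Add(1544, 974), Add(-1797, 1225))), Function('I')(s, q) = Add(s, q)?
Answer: 1439972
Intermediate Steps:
Function('I')(s, q) = Add(q, s)
O = -19 (O = Add(Add(-2, Add(-3, -3)), -11) = Add(Add(-2, -6), -11) = Add(-8, -11) = -19)
U = 1440296 (U = Mul(-1, Mul(2518, -572)) = Mul(-1, -1440296) = 1440296)
Add(U, Add(18, Mul(O, 18))) = Add(1440296, Add(18, Mul(-19, 18))) = Add(1440296, Add(18, -342)) = Add(1440296, -324) = 1439972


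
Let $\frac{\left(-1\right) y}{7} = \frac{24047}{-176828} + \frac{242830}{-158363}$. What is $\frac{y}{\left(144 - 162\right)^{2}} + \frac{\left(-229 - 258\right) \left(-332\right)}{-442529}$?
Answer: $- \frac{440715272277325607}{1338351675868910448} \approx -0.3293$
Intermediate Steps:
$y = \frac{327231088107}{28003012564}$ ($y = - 7 \left(\frac{24047}{-176828} + \frac{242830}{-158363}\right) = - 7 \left(24047 \left(- \frac{1}{176828}\right) + 242830 \left(- \frac{1}{158363}\right)\right) = - 7 \left(- \frac{24047}{176828} - \frac{242830}{158363}\right) = \left(-7\right) \left(- \frac{46747298301}{28003012564}\right) = \frac{327231088107}{28003012564} \approx 11.686$)
$\frac{y}{\left(144 - 162\right)^{2}} + \frac{\left(-229 - 258\right) \left(-332\right)}{-442529} = \frac{327231088107}{28003012564 \left(144 - 162\right)^{2}} + \frac{\left(-229 - 258\right) \left(-332\right)}{-442529} = \frac{327231088107}{28003012564 \left(-18\right)^{2}} + \left(-487\right) \left(-332\right) \left(- \frac{1}{442529}\right) = \frac{327231088107}{28003012564 \cdot 324} + 161684 \left(- \frac{1}{442529}\right) = \frac{327231088107}{28003012564} \cdot \frac{1}{324} - \frac{161684}{442529} = \frac{109077029369}{3024325356912} - \frac{161684}{442529} = - \frac{440715272277325607}{1338351675868910448}$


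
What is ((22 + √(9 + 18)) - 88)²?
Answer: 4383 - 396*√3 ≈ 3697.1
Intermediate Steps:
((22 + √(9 + 18)) - 88)² = ((22 + √27) - 88)² = ((22 + 3*√3) - 88)² = (-66 + 3*√3)²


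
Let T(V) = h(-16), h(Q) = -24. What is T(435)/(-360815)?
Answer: 24/360815 ≈ 6.6516e-5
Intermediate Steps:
T(V) = -24
T(435)/(-360815) = -24/(-360815) = -24*(-1/360815) = 24/360815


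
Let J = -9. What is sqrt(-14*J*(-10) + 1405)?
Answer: sqrt(145) ≈ 12.042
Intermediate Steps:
sqrt(-14*J*(-10) + 1405) = sqrt(-14*(-9)*(-10) + 1405) = sqrt(126*(-10) + 1405) = sqrt(-1260 + 1405) = sqrt(145)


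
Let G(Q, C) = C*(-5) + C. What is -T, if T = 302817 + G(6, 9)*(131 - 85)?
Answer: -301161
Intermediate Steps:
G(Q, C) = -4*C (G(Q, C) = -5*C + C = -4*C)
T = 301161 (T = 302817 + (-4*9)*(131 - 85) = 302817 - 36*46 = 302817 - 1656 = 301161)
-T = -1*301161 = -301161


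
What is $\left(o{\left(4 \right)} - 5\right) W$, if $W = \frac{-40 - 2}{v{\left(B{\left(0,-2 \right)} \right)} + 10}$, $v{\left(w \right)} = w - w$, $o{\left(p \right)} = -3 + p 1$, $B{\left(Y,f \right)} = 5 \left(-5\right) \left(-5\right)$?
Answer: $\frac{84}{5} \approx 16.8$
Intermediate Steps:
$B{\left(Y,f \right)} = 125$ ($B{\left(Y,f \right)} = \left(-25\right) \left(-5\right) = 125$)
$o{\left(p \right)} = -3 + p$
$v{\left(w \right)} = 0$
$W = - \frac{21}{5}$ ($W = \frac{-40 - 2}{0 + 10} = - \frac{42}{10} = \left(-42\right) \frac{1}{10} = - \frac{21}{5} \approx -4.2$)
$\left(o{\left(4 \right)} - 5\right) W = \left(\left(-3 + 4\right) - 5\right) \left(- \frac{21}{5}\right) = \left(1 - 5\right) \left(- \frac{21}{5}\right) = \left(-4\right) \left(- \frac{21}{5}\right) = \frac{84}{5}$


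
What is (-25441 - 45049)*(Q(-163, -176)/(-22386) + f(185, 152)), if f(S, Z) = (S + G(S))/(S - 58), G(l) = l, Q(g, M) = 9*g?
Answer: -14214021505/67691 ≈ -2.0998e+5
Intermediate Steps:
f(S, Z) = 2*S/(-58 + S) (f(S, Z) = (S + S)/(S - 58) = (2*S)/(-58 + S) = 2*S/(-58 + S))
(-25441 - 45049)*(Q(-163, -176)/(-22386) + f(185, 152)) = (-25441 - 45049)*((9*(-163))/(-22386) + 2*185/(-58 + 185)) = -70490*(-1467*(-1/22386) + 2*185/127) = -70490*(489/7462 + 2*185*(1/127)) = -70490*(489/7462 + 370/127) = -70490*2823043/947674 = -14214021505/67691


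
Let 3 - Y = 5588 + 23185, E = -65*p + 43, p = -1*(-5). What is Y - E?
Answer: -28488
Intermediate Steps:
p = 5
E = -282 (E = -65*5 + 43 = -325 + 43 = -282)
Y = -28770 (Y = 3 - (5588 + 23185) = 3 - 1*28773 = 3 - 28773 = -28770)
Y - E = -28770 - 1*(-282) = -28770 + 282 = -28488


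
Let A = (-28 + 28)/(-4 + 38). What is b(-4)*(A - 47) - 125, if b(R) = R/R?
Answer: -172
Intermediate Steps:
A = 0 (A = 0/34 = 0*(1/34) = 0)
b(R) = 1
b(-4)*(A - 47) - 125 = 1*(0 - 47) - 125 = 1*(-47) - 125 = -47 - 125 = -172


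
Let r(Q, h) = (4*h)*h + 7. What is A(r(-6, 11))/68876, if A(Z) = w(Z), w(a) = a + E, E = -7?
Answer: 121/17219 ≈ 0.0070271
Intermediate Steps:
w(a) = -7 + a (w(a) = a - 7 = -7 + a)
r(Q, h) = 7 + 4*h² (r(Q, h) = 4*h² + 7 = 7 + 4*h²)
A(Z) = -7 + Z
A(r(-6, 11))/68876 = (-7 + (7 + 4*11²))/68876 = (-7 + (7 + 4*121))*(1/68876) = (-7 + (7 + 484))*(1/68876) = (-7 + 491)*(1/68876) = 484*(1/68876) = 121/17219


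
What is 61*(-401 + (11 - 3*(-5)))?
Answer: -22875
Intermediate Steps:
61*(-401 + (11 - 3*(-5))) = 61*(-401 + (11 + 15)) = 61*(-401 + 26) = 61*(-375) = -22875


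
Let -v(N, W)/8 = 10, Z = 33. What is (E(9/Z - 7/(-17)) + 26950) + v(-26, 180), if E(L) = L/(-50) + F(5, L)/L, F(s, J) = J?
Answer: 125621861/4675 ≈ 26871.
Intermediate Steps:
v(N, W) = -80 (v(N, W) = -8*10 = -80)
E(L) = 1 - L/50 (E(L) = L/(-50) + L/L = L*(-1/50) + 1 = -L/50 + 1 = 1 - L/50)
(E(9/Z - 7/(-17)) + 26950) + v(-26, 180) = ((1 - (9/33 - 7/(-17))/50) + 26950) - 80 = ((1 - (9*(1/33) - 7*(-1/17))/50) + 26950) - 80 = ((1 - (3/11 + 7/17)/50) + 26950) - 80 = ((1 - 1/50*128/187) + 26950) - 80 = ((1 - 64/4675) + 26950) - 80 = (4611/4675 + 26950) - 80 = 125995861/4675 - 80 = 125621861/4675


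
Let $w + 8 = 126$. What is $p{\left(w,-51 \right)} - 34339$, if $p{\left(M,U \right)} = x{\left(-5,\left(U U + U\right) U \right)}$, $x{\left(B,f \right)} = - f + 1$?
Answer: $95712$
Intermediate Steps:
$w = 118$ ($w = -8 + 126 = 118$)
$x{\left(B,f \right)} = 1 - f$
$p{\left(M,U \right)} = 1 - U \left(U + U^{2}\right)$ ($p{\left(M,U \right)} = 1 - \left(U U + U\right) U = 1 - \left(U^{2} + U\right) U = 1 - \left(U + U^{2}\right) U = 1 - U \left(U + U^{2}\right)$)
$p{\left(w,-51 \right)} - 34339 = \left(1 - \left(-51\right)^{2} - \left(-51\right)^{3}\right) - 34339 = \left(1 - 2601 - -132651\right) - 34339 = \left(1 - 2601 + 132651\right) - 34339 = 130051 - 34339 = 95712$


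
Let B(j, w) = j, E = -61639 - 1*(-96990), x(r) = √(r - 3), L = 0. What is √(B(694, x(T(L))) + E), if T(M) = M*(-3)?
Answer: 9*√445 ≈ 189.86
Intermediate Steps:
T(M) = -3*M
x(r) = √(-3 + r)
E = 35351 (E = -61639 + 96990 = 35351)
√(B(694, x(T(L))) + E) = √(694 + 35351) = √36045 = 9*√445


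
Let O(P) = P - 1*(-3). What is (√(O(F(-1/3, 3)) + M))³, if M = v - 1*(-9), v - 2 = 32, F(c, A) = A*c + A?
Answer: 192*√3 ≈ 332.55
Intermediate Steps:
F(c, A) = A + A*c
v = 34 (v = 2 + 32 = 34)
M = 43 (M = 34 - 1*(-9) = 34 + 9 = 43)
O(P) = 3 + P (O(P) = P + 3 = 3 + P)
(√(O(F(-1/3, 3)) + M))³ = (√((3 + 3*(1 - 1/3)) + 43))³ = (√((3 + 3*(1 - 1*⅓)) + 43))³ = (√((3 + 3*(1 - ⅓)) + 43))³ = (√((3 + 3*(⅔)) + 43))³ = (√((3 + 2) + 43))³ = (√(5 + 43))³ = (√48)³ = (4*√3)³ = 192*√3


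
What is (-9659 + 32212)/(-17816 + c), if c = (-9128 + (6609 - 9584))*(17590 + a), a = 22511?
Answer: -22553/485360219 ≈ -4.6467e-5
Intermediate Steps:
c = -485342403 (c = (-9128 + (6609 - 9584))*(17590 + 22511) = (-9128 - 2975)*40101 = -12103*40101 = -485342403)
(-9659 + 32212)/(-17816 + c) = (-9659 + 32212)/(-17816 - 485342403) = 22553/(-485360219) = 22553*(-1/485360219) = -22553/485360219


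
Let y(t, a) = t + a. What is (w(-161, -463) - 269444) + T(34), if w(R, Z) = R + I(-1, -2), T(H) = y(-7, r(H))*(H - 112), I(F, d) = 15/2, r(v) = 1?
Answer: -538259/2 ≈ -2.6913e+5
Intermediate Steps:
I(F, d) = 15/2 (I(F, d) = 15*(1/2) = 15/2)
y(t, a) = a + t
T(H) = 672 - 6*H (T(H) = (1 - 7)*(H - 112) = -6*(-112 + H) = 672 - 6*H)
w(R, Z) = 15/2 + R (w(R, Z) = R + 15/2 = 15/2 + R)
(w(-161, -463) - 269444) + T(34) = ((15/2 - 161) - 269444) + (672 - 6*34) = (-307/2 - 269444) + (672 - 204) = -539195/2 + 468 = -538259/2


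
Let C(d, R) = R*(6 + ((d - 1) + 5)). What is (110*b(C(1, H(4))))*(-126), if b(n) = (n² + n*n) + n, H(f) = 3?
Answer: -30644460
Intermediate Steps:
C(d, R) = R*(10 + d) (C(d, R) = R*(6 + ((-1 + d) + 5)) = R*(6 + (4 + d)) = R*(10 + d))
b(n) = n + 2*n² (b(n) = (n² + n²) + n = 2*n² + n = n + 2*n²)
(110*b(C(1, H(4))))*(-126) = (110*((3*(10 + 1))*(1 + 2*(3*(10 + 1)))))*(-126) = (110*((3*11)*(1 + 2*(3*11))))*(-126) = (110*(33*(1 + 2*33)))*(-126) = (110*(33*(1 + 66)))*(-126) = (110*(33*67))*(-126) = (110*2211)*(-126) = 243210*(-126) = -30644460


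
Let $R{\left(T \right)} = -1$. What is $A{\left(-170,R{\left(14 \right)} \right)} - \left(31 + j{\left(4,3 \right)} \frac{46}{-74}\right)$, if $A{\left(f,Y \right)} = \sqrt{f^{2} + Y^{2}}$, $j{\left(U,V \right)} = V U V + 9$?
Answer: $- \frac{112}{37} + \sqrt{28901} \approx 166.98$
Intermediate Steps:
$j{\left(U,V \right)} = 9 + U V^{2}$ ($j{\left(U,V \right)} = U V V + 9 = U V^{2} + 9 = 9 + U V^{2}$)
$A{\left(f,Y \right)} = \sqrt{Y^{2} + f^{2}}$
$A{\left(-170,R{\left(14 \right)} \right)} - \left(31 + j{\left(4,3 \right)} \frac{46}{-74}\right) = \sqrt{\left(-1\right)^{2} + \left(-170\right)^{2}} - \left(31 + \left(9 + 4 \cdot 3^{2}\right) \frac{46}{-74}\right) = \sqrt{1 + 28900} - \left(31 + \left(9 + 4 \cdot 9\right) 46 \left(- \frac{1}{74}\right)\right) = \sqrt{28901} - \left(31 + \left(9 + 36\right) \left(- \frac{23}{37}\right)\right) = \sqrt{28901} - \left(31 + 45 \left(- \frac{23}{37}\right)\right) = \sqrt{28901} - \left(31 - \frac{1035}{37}\right) = \sqrt{28901} - \frac{112}{37} = - \frac{112}{37} + \sqrt{28901}$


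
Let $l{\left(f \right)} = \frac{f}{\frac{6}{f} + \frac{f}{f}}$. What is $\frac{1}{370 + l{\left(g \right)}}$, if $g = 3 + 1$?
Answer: $\frac{5}{1858} \approx 0.0026911$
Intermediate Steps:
$g = 4$
$l{\left(f \right)} = \frac{f}{1 + \frac{6}{f}}$ ($l{\left(f \right)} = \frac{f}{\frac{6}{f} + 1} = \frac{f}{1 + \frac{6}{f}}$)
$\frac{1}{370 + l{\left(g \right)}} = \frac{1}{370 + \frac{4^{2}}{6 + 4}} = \frac{1}{370 + \frac{16}{10}} = \frac{1}{370 + 16 \cdot \frac{1}{10}} = \frac{1}{370 + \frac{8}{5}} = \frac{1}{\frac{1858}{5}} = \frac{5}{1858}$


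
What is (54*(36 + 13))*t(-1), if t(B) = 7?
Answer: 18522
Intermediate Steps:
(54*(36 + 13))*t(-1) = (54*(36 + 13))*7 = (54*49)*7 = 2646*7 = 18522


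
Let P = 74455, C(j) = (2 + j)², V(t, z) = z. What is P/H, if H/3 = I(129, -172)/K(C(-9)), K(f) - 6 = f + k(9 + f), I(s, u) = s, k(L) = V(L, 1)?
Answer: 4169480/387 ≈ 10774.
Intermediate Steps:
k(L) = 1
K(f) = 7 + f (K(f) = 6 + (f + 1) = 6 + (1 + f) = 7 + f)
H = 387/56 (H = 3*(129/(7 + (2 - 9)²)) = 3*(129/(7 + (-7)²)) = 3*(129/(7 + 49)) = 3*(129/56) = 387/56 ≈ 6.9107)
P/H = 74455/(387/56) = 74455*(56/387) = 4169480/387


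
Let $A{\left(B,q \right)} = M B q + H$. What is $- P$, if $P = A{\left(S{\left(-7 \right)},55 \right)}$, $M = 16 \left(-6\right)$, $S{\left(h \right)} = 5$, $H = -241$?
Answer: $26641$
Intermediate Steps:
$M = -96$
$A{\left(B,q \right)} = -241 - 96 B q$ ($A{\left(B,q \right)} = - 96 B q - 241 = -241 - 96 B q$)
$P = -26641$ ($P = -241 - 480 \cdot 55 = -241 - 26400 = -26641$)
$- P = \left(-1\right) \left(-26641\right) = 26641$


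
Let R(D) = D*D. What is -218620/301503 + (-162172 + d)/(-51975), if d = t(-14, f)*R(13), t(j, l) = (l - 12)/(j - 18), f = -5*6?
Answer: 199817028703/83576631600 ≈ 2.3908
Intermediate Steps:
f = -30
t(j, l) = (-12 + l)/(-18 + j)
R(D) = D**2
d = 3549/16 (d = ((-12 - 30)/(-18 - 14))*13**2 = (-42/(-32))*169 = -1/32*(-42)*169 = (21/16)*169 = 3549/16 ≈ 221.81)
-218620/301503 + (-162172 + d)/(-51975) = -218620/301503 + (-162172 + 3549/16)/(-51975) = -218620*1/301503 - 2591203/16*(-1/51975) = -218620/301503 + 2591203/831600 = 199817028703/83576631600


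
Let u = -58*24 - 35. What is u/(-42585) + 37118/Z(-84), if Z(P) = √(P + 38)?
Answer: 1427/42585 - 18559*I*√46/23 ≈ 0.033509 - 5472.8*I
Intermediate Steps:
u = -1427 (u = -1392 - 35 = -1427)
Z(P) = √(38 + P)
u/(-42585) + 37118/Z(-84) = -1427/(-42585) + 37118/(√(38 - 84)) = -1427*(-1/42585) + 37118/(√(-46)) = 1427/42585 + 37118/((I*√46)) = 1427/42585 + 37118*(-I*√46/46) = 1427/42585 - 18559*I*√46/23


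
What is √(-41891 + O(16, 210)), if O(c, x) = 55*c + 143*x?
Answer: I*√10981 ≈ 104.79*I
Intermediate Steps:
√(-41891 + O(16, 210)) = √(-41891 + (55*16 + 143*210)) = √(-41891 + (880 + 30030)) = √(-41891 + 30910) = √(-10981) = I*√10981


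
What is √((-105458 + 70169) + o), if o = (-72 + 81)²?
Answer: 6*I*√978 ≈ 187.64*I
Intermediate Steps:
o = 81 (o = 9² = 81)
√((-105458 + 70169) + o) = √((-105458 + 70169) + 81) = √(-35289 + 81) = √(-35208) = 6*I*√978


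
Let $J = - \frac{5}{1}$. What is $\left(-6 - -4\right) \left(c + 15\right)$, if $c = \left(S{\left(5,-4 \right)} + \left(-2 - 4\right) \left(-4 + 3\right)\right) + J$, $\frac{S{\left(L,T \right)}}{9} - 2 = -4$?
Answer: $4$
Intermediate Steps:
$J = -5$ ($J = \left(-5\right) 1 = -5$)
$S{\left(L,T \right)} = -18$ ($S{\left(L,T \right)} = 18 + 9 \left(-4\right) = 18 - 36 = -18$)
$c = -17$ ($c = \left(-18 + \left(-2 - 4\right) \left(-4 + 3\right)\right) - 5 = \left(-18 - -6\right) - 5 = \left(-18 + 6\right) - 5 = -12 - 5 = -17$)
$\left(-6 - -4\right) \left(c + 15\right) = \left(-6 - -4\right) \left(-17 + 15\right) = \left(-6 + 4\right) \left(-2\right) = \left(-2\right) \left(-2\right) = 4$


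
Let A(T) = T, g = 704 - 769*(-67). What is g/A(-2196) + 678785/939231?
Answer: -5284733953/229172364 ≈ -23.060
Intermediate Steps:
g = 52227 (g = 704 + 51523 = 52227)
g/A(-2196) + 678785/939231 = 52227/(-2196) + 678785/939231 = 52227*(-1/2196) + 678785*(1/939231) = -5803/244 + 678785/939231 = -5284733953/229172364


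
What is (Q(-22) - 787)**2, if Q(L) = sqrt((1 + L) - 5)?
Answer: (787 - I*sqrt(26))**2 ≈ 6.1934e+5 - 8026.0*I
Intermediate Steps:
Q(L) = sqrt(-4 + L)
(Q(-22) - 787)**2 = (sqrt(-4 - 22) - 787)**2 = (sqrt(-26) - 787)**2 = (I*sqrt(26) - 787)**2 = (-787 + I*sqrt(26))**2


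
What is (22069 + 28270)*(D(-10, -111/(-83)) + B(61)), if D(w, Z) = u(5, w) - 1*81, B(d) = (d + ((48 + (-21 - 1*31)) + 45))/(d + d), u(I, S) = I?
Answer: -230804315/61 ≈ -3.7837e+6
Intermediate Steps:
B(d) = (41 + d)/(2*d) (B(d) = (d + ((48 + (-21 - 31)) + 45))/((2*d)) = (d + ((48 - 52) + 45))*(1/(2*d)) = (d + (-4 + 45))*(1/(2*d)) = (d + 41)*(1/(2*d)) = (41 + d)*(1/(2*d)) = (41 + d)/(2*d))
D(w, Z) = -76 (D(w, Z) = 5 - 1*81 = 5 - 81 = -76)
(22069 + 28270)*(D(-10, -111/(-83)) + B(61)) = (22069 + 28270)*(-76 + (½)*(41 + 61)/61) = 50339*(-76 + (½)*(1/61)*102) = 50339*(-76 + 51/61) = 50339*(-4585/61) = -230804315/61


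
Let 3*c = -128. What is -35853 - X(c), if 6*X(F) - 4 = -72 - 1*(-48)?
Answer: -107549/3 ≈ -35850.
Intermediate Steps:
c = -128/3 (c = (1/3)*(-128) = -128/3 ≈ -42.667)
X(F) = -10/3 (X(F) = 2/3 + (-72 - 1*(-48))/6 = 2/3 + (-72 + 48)/6 = 2/3 + (1/6)*(-24) = 2/3 - 4 = -10/3)
-35853 - X(c) = -35853 - 1*(-10/3) = -35853 + 10/3 = -107549/3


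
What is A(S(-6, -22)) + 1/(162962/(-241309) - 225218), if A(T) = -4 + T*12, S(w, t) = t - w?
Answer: -10652069732813/54347293324 ≈ -196.00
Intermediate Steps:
A(T) = -4 + 12*T
A(S(-6, -22)) + 1/(162962/(-241309) - 225218) = (-4 + 12*(-22 - 1*(-6))) + 1/(162962/(-241309) - 225218) = (-4 + 12*(-22 + 6)) + 1/(162962*(-1/241309) - 225218) = (-4 + 12*(-16)) + 1/(-162962/241309 - 225218) = (-4 - 192) + 1/(-54347293324/241309) = -196 - 241309/54347293324 = -10652069732813/54347293324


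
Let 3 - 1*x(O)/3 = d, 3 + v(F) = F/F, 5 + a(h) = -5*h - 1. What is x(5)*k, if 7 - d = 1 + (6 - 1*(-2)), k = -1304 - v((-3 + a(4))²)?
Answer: -19530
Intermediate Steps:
a(h) = -6 - 5*h (a(h) = -5 + (-5*h - 1) = -5 + (-1 - 5*h) = -6 - 5*h)
v(F) = -2 (v(F) = -3 + F/F = -3 + 1 = -2)
k = -1302 (k = -1304 - 1*(-2) = -1304 + 2 = -1302)
d = -2 (d = 7 - (1 + (6 - 1*(-2))) = 7 - (1 + (6 + 2)) = 7 - (1 + 8) = 7 - 1*9 = 7 - 9 = -2)
x(O) = 15 (x(O) = 9 - 3*(-2) = 9 + 6 = 15)
x(5)*k = 15*(-1302) = -19530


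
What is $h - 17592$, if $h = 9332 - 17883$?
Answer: $-26143$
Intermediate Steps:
$h = -8551$
$h - 17592 = -8551 - 17592 = -26143$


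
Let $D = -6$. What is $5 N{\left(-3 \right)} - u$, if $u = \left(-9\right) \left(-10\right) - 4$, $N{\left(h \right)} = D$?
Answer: $-116$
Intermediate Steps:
$N{\left(h \right)} = -6$
$u = 86$ ($u = 90 - 4 = 86$)
$5 N{\left(-3 \right)} - u = 5 \left(-6\right) - 86 = -30 - 86 = -116$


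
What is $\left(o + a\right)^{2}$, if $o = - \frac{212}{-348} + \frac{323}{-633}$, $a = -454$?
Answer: $\frac{69426590036644}{336979449} \approx 2.0603 \cdot 10^{5}$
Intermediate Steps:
$o = \frac{1816}{18357}$ ($o = \left(-212\right) \left(- \frac{1}{348}\right) + 323 \left(- \frac{1}{633}\right) = \frac{53}{87} - \frac{323}{633} = \frac{1816}{18357} \approx 0.098927$)
$\left(o + a\right)^{2} = \left(\frac{1816}{18357} - 454\right)^{2} = \left(- \frac{8332262}{18357}\right)^{2} = \frac{69426590036644}{336979449}$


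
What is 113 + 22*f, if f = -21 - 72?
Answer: -1933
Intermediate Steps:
f = -93
113 + 22*f = 113 + 22*(-93) = 113 - 2046 = -1933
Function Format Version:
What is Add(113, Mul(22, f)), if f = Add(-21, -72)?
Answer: -1933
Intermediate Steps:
f = -93
Add(113, Mul(22, f)) = Add(113, Mul(22, -93)) = Add(113, -2046) = -1933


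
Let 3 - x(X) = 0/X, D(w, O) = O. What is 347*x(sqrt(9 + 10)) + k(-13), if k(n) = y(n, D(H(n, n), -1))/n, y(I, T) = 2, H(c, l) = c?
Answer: 13531/13 ≈ 1040.8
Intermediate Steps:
x(X) = 3 (x(X) = 3 - 0/X = 3 - 1*0 = 3 + 0 = 3)
k(n) = 2/n
347*x(sqrt(9 + 10)) + k(-13) = 347*3 + 2/(-13) = 1041 + 2*(-1/13) = 1041 - 2/13 = 13531/13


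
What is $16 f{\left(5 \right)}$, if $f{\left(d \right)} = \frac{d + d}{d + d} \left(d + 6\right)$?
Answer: $176$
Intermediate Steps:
$f{\left(d \right)} = 6 + d$ ($f{\left(d \right)} = \frac{2 d}{2 d} \left(6 + d\right) = 2 d \frac{1}{2 d} \left(6 + d\right) = 1 \left(6 + d\right) = 6 + d$)
$16 f{\left(5 \right)} = 16 \left(6 + 5\right) = 16 \cdot 11 = 176$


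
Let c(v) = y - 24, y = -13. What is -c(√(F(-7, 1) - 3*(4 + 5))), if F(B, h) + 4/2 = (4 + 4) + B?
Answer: 37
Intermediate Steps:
F(B, h) = 6 + B (F(B, h) = -2 + ((4 + 4) + B) = -2 + (8 + B) = 6 + B)
c(v) = -37 (c(v) = -13 - 24 = -37)
-c(√(F(-7, 1) - 3*(4 + 5))) = -1*(-37) = 37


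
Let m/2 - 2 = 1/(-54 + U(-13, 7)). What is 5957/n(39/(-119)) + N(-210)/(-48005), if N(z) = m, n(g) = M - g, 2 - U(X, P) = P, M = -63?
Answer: -2007767521657/21123256110 ≈ -95.050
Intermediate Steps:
U(X, P) = 2 - P
m = 234/59 (m = 4 + 2/(-54 + (2 - 1*7)) = 4 + 2/(-54 + (2 - 7)) = 4 + 2/(-54 - 5) = 4 + 2/(-59) = 4 + 2*(-1/59) = 4 - 2/59 = 234/59 ≈ 3.9661)
n(g) = -63 - g
N(z) = 234/59
5957/n(39/(-119)) + N(-210)/(-48005) = 5957/(-63 - 39/(-119)) + (234/59)/(-48005) = 5957/(-63 - 39*(-1)/119) + (234/59)*(-1/48005) = 5957/(-63 - 1*(-39/119)) - 234/2832295 = 5957/(-63 + 39/119) - 234/2832295 = 5957/(-7458/119) - 234/2832295 = 5957*(-119/7458) - 234/2832295 = -708883/7458 - 234/2832295 = -2007767521657/21123256110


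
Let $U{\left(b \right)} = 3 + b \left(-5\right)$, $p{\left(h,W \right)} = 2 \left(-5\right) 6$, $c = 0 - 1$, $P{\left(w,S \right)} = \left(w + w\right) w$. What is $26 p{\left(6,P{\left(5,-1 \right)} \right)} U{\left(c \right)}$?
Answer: $-12480$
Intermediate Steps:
$P{\left(w,S \right)} = 2 w^{2}$ ($P{\left(w,S \right)} = 2 w w = 2 w^{2}$)
$c = -1$ ($c = 0 - 1 = -1$)
$p{\left(h,W \right)} = -60$ ($p{\left(h,W \right)} = \left(-10\right) 6 = -60$)
$U{\left(b \right)} = 3 - 5 b$
$26 p{\left(6,P{\left(5,-1 \right)} \right)} U{\left(c \right)} = 26 \left(-60\right) \left(3 - -5\right) = - 1560 \left(3 + 5\right) = \left(-1560\right) 8 = -12480$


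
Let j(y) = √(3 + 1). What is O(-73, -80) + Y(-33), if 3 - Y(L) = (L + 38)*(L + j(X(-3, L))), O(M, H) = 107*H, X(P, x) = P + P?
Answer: -8402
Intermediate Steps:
X(P, x) = 2*P
j(y) = 2 (j(y) = √4 = 2)
Y(L) = 3 - (2 + L)*(38 + L) (Y(L) = 3 - (L + 38)*(L + 2) = 3 - (38 + L)*(2 + L) = 3 - (2 + L)*(38 + L))
O(-73, -80) + Y(-33) = 107*(-80) + (-73 - 1*(-33)² - 40*(-33)) = -8560 + (-73 - 1*1089 + 1320) = -8560 + (-73 - 1089 + 1320) = -8560 + 158 = -8402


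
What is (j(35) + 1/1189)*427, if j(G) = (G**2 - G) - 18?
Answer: 595028343/1189 ≈ 5.0044e+5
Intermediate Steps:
j(G) = -18 + G**2 - G
(j(35) + 1/1189)*427 = ((-18 + 35**2 - 1*35) + 1/1189)*427 = ((-18 + 1225 - 35) + 1/1189)*427 = (1172 + 1/1189)*427 = (1393509/1189)*427 = 595028343/1189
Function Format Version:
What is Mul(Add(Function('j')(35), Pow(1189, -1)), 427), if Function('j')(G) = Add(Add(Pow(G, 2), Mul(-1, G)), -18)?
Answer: Rational(595028343, 1189) ≈ 5.0044e+5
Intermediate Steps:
Function('j')(G) = Add(-18, Pow(G, 2), Mul(-1, G))
Mul(Add(Function('j')(35), Pow(1189, -1)), 427) = Mul(Add(Add(-18, Pow(35, 2), Mul(-1, 35)), Pow(1189, -1)), 427) = Mul(Add(Add(-18, 1225, -35), Rational(1, 1189)), 427) = Mul(Add(1172, Rational(1, 1189)), 427) = Mul(Rational(1393509, 1189), 427) = Rational(595028343, 1189)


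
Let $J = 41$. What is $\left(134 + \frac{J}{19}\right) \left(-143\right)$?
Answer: $- \frac{369941}{19} \approx -19471.0$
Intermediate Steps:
$\left(134 + \frac{J}{19}\right) \left(-143\right) = \left(134 + \frac{41}{19}\right) \left(-143\right) = \frac{2587}{19} \left(-143\right) = - \frac{369941}{19}$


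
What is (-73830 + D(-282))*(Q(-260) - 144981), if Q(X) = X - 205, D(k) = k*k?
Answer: -828169524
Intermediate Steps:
D(k) = k**2
Q(X) = -205 + X
(-73830 + D(-282))*(Q(-260) - 144981) = (-73830 + (-282)**2)*((-205 - 260) - 144981) = (-73830 + 79524)*(-465 - 144981) = 5694*(-145446) = -828169524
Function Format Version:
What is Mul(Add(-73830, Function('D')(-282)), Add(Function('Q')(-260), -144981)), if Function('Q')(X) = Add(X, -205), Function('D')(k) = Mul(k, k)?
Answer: -828169524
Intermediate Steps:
Function('D')(k) = Pow(k, 2)
Function('Q')(X) = Add(-205, X)
Mul(Add(-73830, Function('D')(-282)), Add(Function('Q')(-260), -144981)) = Mul(Add(-73830, Pow(-282, 2)), Add(Add(-205, -260), -144981)) = Mul(Add(-73830, 79524), Add(-465, -144981)) = Mul(5694, -145446) = -828169524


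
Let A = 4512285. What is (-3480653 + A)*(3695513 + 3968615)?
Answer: 7906559696896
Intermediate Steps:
(-3480653 + A)*(3695513 + 3968615) = (-3480653 + 4512285)*(3695513 + 3968615) = 1031632*7664128 = 7906559696896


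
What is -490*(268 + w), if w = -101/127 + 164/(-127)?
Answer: -16547790/127 ≈ -1.3030e+5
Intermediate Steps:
w = -265/127 (w = -101*1/127 + 164*(-1/127) = -101/127 - 164/127 = -265/127 ≈ -2.0866)
-490*(268 + w) = -490*(268 - 265/127) = -490*33771/127 = -16547790/127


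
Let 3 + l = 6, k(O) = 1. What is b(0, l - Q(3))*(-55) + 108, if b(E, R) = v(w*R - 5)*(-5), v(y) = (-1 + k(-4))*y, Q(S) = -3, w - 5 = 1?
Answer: 108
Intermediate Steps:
w = 6 (w = 5 + 1 = 6)
l = 3 (l = -3 + 6 = 3)
v(y) = 0 (v(y) = (-1 + 1)*y = 0*y = 0)
b(E, R) = 0 (b(E, R) = 0*(-5) = 0)
b(0, l - Q(3))*(-55) + 108 = 0*(-55) + 108 = 0 + 108 = 108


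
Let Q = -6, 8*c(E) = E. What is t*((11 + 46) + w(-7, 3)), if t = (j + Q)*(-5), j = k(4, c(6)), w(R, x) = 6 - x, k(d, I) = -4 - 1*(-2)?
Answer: 2400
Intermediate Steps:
c(E) = E/8
k(d, I) = -2 (k(d, I) = -4 + 2 = -2)
j = -2
t = 40 (t = (-2 - 6)*(-5) = -8*(-5) = 40)
t*((11 + 46) + w(-7, 3)) = 40*((11 + 46) + (6 - 1*3)) = 40*(57 + (6 - 3)) = 40*(57 + 3) = 40*60 = 2400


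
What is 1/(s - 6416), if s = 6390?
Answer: -1/26 ≈ -0.038462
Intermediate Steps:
1/(s - 6416) = 1/(6390 - 6416) = 1/(-26) = -1/26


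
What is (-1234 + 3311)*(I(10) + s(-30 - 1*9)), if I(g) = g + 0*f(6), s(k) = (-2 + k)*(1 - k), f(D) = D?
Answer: -3385510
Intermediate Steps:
s(k) = (1 - k)*(-2 + k)
I(g) = g (I(g) = g + 0*6 = g + 0 = g)
(-1234 + 3311)*(I(10) + s(-30 - 1*9)) = (-1234 + 3311)*(10 + (-2 - (-30 - 1*9)² + 3*(-30 - 1*9))) = 2077*(10 + (-2 - (-30 - 9)² + 3*(-30 - 9))) = 2077*(10 + (-2 - 1*(-39)² + 3*(-39))) = 2077*(10 + (-2 - 1*1521 - 117)) = 2077*(10 + (-2 - 1521 - 117)) = 2077*(10 - 1640) = 2077*(-1630) = -3385510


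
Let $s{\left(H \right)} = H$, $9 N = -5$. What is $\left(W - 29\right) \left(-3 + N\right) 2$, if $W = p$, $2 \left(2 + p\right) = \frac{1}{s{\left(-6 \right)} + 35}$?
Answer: $\frac{19168}{87} \approx 220.32$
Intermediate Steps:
$N = - \frac{5}{9}$ ($N = \frac{1}{9} \left(-5\right) = - \frac{5}{9} \approx -0.55556$)
$p = - \frac{115}{58}$ ($p = -2 + \frac{1}{2 \left(-6 + 35\right)} = -2 + \frac{1}{2 \cdot 29} = -2 + \frac{1}{2} \cdot \frac{1}{29} = -2 + \frac{1}{58} = - \frac{115}{58} \approx -1.9828$)
$W = - \frac{115}{58} \approx -1.9828$
$\left(W - 29\right) \left(-3 + N\right) 2 = \left(- \frac{115}{58} - 29\right) \left(-3 - \frac{5}{9}\right) 2 = \left(- \frac{115}{58} - 29\right) \left(\left(- \frac{32}{9}\right) 2\right) = \left(- \frac{1797}{58}\right) \left(- \frac{64}{9}\right) = \frac{19168}{87}$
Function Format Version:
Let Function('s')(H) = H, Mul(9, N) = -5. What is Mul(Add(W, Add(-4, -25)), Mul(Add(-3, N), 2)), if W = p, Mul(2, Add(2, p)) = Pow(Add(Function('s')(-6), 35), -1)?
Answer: Rational(19168, 87) ≈ 220.32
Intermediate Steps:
N = Rational(-5, 9) (N = Mul(Rational(1, 9), -5) = Rational(-5, 9) ≈ -0.55556)
p = Rational(-115, 58) (p = Add(-2, Mul(Rational(1, 2), Pow(Add(-6, 35), -1))) = Add(-2, Mul(Rational(1, 2), Pow(29, -1))) = Add(-2, Mul(Rational(1, 2), Rational(1, 29))) = Add(-2, Rational(1, 58)) = Rational(-115, 58) ≈ -1.9828)
W = Rational(-115, 58) ≈ -1.9828
Mul(Add(W, Add(-4, -25)), Mul(Add(-3, N), 2)) = Mul(Add(Rational(-115, 58), Add(-4, -25)), Mul(Add(-3, Rational(-5, 9)), 2)) = Mul(Add(Rational(-115, 58), -29), Mul(Rational(-32, 9), 2)) = Mul(Rational(-1797, 58), Rational(-64, 9)) = Rational(19168, 87)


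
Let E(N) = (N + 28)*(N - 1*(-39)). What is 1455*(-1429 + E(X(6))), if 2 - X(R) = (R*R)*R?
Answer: 45281055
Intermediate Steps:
X(R) = 2 - R³ (X(R) = 2 - R*R*R = 2 - R²*R = 2 - R³)
E(N) = (28 + N)*(39 + N) (E(N) = (28 + N)*(N + 39) = (28 + N)*(39 + N))
1455*(-1429 + E(X(6))) = 1455*(-1429 + (1092 + (2 - 1*6³)² + 67*(2 - 1*6³))) = 1455*(-1429 + (1092 + (2 - 1*216)² + 67*(2 - 1*216))) = 1455*(-1429 + (1092 + (2 - 216)² + 67*(2 - 216))) = 1455*(-1429 + (1092 + (-214)² + 67*(-214))) = 1455*(-1429 + (1092 + 45796 - 14338)) = 1455*(-1429 + 32550) = 1455*31121 = 45281055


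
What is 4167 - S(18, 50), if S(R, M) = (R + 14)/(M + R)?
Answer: 70831/17 ≈ 4166.5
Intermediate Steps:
S(R, M) = (14 + R)/(M + R)
4167 - S(18, 50) = 4167 - (14 + 18)/(50 + 18) = 4167 - 32/68 = 4167 - 1*8/17 = 4167 - 8/17 = 70831/17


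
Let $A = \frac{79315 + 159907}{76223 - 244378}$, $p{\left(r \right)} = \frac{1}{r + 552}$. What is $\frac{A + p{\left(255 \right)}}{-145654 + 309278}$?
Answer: $- \frac{192883999}{22203954332040} \approx -8.6869 \cdot 10^{-6}$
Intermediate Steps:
$p{\left(r \right)} = \frac{1}{552 + r}$
$A = - \frac{239222}{168155}$ ($A = \frac{239222}{-168155} = 239222 \left(- \frac{1}{168155}\right) = - \frac{239222}{168155} \approx -1.4226$)
$\frac{A + p{\left(255 \right)}}{-145654 + 309278} = \frac{- \frac{239222}{168155} + \frac{1}{552 + 255}}{-145654 + 309278} = \frac{- \frac{239222}{168155} + \frac{1}{807}}{163624} = \left(- \frac{239222}{168155} + \frac{1}{807}\right) \frac{1}{163624} = \left(- \frac{192883999}{135701085}\right) \frac{1}{163624} = - \frac{192883999}{22203954332040}$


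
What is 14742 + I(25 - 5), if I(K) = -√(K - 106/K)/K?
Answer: 14742 - 7*√30/200 ≈ 14742.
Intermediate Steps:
I(K) = -√(K - 106/K)/K
14742 + I(25 - 5) = 14742 - √((25 - 5) - 106/(25 - 5))/(25 - 5) = 14742 - 1*√(20 - 106/20)/20 = 14742 - 1*1/20*√(20 - 106*1/20) = 14742 - 1*1/20*√(20 - 53/10) = 14742 - 1*1/20*√(147/10) = 14742 - 1*1/20*7*√30/10 = 14742 - 7*√30/200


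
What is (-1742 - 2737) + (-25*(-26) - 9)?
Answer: -3838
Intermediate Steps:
(-1742 - 2737) + (-25*(-26) - 9) = -4479 + (650 - 9) = -4479 + 641 = -3838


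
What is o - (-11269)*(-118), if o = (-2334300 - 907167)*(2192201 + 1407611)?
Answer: -11668673133946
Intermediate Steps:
o = -11668671804204 (o = -3241467*3599812 = -11668671804204)
o - (-11269)*(-118) = -11668671804204 - (-11269)*(-118) = -11668671804204 - 1*1329742 = -11668671804204 - 1329742 = -11668673133946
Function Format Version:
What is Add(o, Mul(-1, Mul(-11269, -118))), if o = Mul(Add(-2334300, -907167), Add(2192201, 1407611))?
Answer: -11668673133946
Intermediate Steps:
o = -11668671804204 (o = Mul(-3241467, 3599812) = -11668671804204)
Add(o, Mul(-1, Mul(-11269, -118))) = Add(-11668671804204, Mul(-1, Mul(-11269, -118))) = Add(-11668671804204, Mul(-1, 1329742)) = Add(-11668671804204, -1329742) = -11668673133946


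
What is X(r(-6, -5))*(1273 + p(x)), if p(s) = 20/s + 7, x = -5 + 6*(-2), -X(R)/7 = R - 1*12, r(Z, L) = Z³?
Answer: 34697040/17 ≈ 2.0410e+6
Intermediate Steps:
X(R) = 84 - 7*R (X(R) = -7*(R - 1*12) = -7*(R - 12) = -7*(-12 + R) = 84 - 7*R)
x = -17 (x = -5 - 12 = -17)
p(s) = 7 + 20/s
X(r(-6, -5))*(1273 + p(x)) = (84 - 7*(-6)³)*(1273 + (7 + 20/(-17))) = (84 - 7*(-216))*(1273 + (7 + 20*(-1/17))) = (84 + 1512)*(1273 + (7 - 20/17)) = 1596*(1273 + 99/17) = 1596*(21740/17) = 34697040/17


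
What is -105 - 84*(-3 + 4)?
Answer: -189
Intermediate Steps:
-105 - 84*(-3 + 4) = -105 - 84 = -189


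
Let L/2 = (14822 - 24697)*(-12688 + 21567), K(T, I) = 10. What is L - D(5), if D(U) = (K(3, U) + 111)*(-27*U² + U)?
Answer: -175279180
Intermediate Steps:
D(U) = -3267*U² + 121*U (D(U) = (10 + 111)*(-27*U² + U) = 121*(U - 27*U²) = -3267*U² + 121*U)
L = -175360250 (L = 2*((14822 - 24697)*(-12688 + 21567)) = 2*(-9875*8879) = 2*(-87680125) = -175360250)
L - D(5) = -175360250 - 121*5*(1 - 27*5) = -175360250 - 121*5*(1 - 135) = -175360250 - 121*5*(-134) = -175360250 - 1*(-81070) = -175360250 + 81070 = -175279180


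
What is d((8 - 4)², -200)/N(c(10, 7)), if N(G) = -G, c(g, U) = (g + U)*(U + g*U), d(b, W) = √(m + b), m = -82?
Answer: -I*√66/1309 ≈ -0.0062063*I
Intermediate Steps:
d(b, W) = √(-82 + b)
c(g, U) = (U + g)*(U + U*g)
d((8 - 4)², -200)/N(c(10, 7)) = √(-82 + (8 - 4)²)/((-7*(7 + 10 + 10² + 7*10))) = √(-82 + 4²)/((-7*(7 + 10 + 100 + 70))) = √(-82 + 16)/((-7*187)) = √(-66)/((-1*1309)) = (I*√66)/(-1309) = (I*√66)*(-1/1309) = -I*√66/1309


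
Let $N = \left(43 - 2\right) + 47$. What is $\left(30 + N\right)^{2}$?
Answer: $13924$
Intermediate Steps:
$N = 88$ ($N = 41 + 47 = 88$)
$\left(30 + N\right)^{2} = \left(30 + 88\right)^{2} = 118^{2} = 13924$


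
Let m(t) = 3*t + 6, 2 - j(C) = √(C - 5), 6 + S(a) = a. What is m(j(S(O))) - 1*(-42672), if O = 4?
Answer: 42684 - 3*I*√7 ≈ 42684.0 - 7.9373*I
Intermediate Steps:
S(a) = -6 + a
j(C) = 2 - √(-5 + C) (j(C) = 2 - √(C - 5) = 2 - √(-5 + C))
m(t) = 6 + 3*t
m(j(S(O))) - 1*(-42672) = (6 + 3*(2 - √(-5 + (-6 + 4)))) - 1*(-42672) = (6 + 3*(2 - √(-5 - 2))) + 42672 = (6 + 3*(2 - √(-7))) + 42672 = (6 + 3*(2 - I*√7)) + 42672 = (6 + (6 - 3*I*√7)) + 42672 = (12 - 3*I*√7) + 42672 = 42684 - 3*I*√7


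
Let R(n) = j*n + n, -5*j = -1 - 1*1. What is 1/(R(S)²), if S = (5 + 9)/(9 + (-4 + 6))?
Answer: 3025/9604 ≈ 0.31497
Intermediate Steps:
j = ⅖ (j = -(-1 - 1*1)/5 = -(-1 - 1)/5 = -⅕*(-2) = ⅖ ≈ 0.40000)
S = 14/11 (S = 14/(9 + 2) = 14/11 ≈ 1.2727)
R(n) = 7*n/5 (R(n) = 2*n/5 + n = 7*n/5)
1/(R(S)²) = 1/(((7/5)*(14/11))²) = 1/((98/55)²) = 1/(9604/3025) = 3025/9604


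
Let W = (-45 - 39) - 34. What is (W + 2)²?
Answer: 13456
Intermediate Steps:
W = -118 (W = -84 - 34 = -118)
(W + 2)² = (-118 + 2)² = (-116)² = 13456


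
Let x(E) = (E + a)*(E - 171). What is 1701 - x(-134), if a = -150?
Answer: -84919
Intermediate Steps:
x(E) = (-171 + E)*(-150 + E) (x(E) = (E - 150)*(E - 171) = (-150 + E)*(-171 + E) = (-171 + E)*(-150 + E))
1701 - x(-134) = 1701 - (25650 + (-134)² - 321*(-134)) = 1701 - (25650 + 17956 + 43014) = 1701 - 1*86620 = 1701 - 86620 = -84919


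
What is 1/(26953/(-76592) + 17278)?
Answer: 76592/1323329623 ≈ 5.7878e-5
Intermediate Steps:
1/(26953/(-76592) + 17278) = 1/(26953*(-1/76592) + 17278) = 1/(-26953/76592 + 17278) = 1/(1323329623/76592) = 76592/1323329623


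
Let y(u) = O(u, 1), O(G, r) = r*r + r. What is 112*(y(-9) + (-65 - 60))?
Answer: -13776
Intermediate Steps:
O(G, r) = r + r² (O(G, r) = r² + r = r + r²)
y(u) = 2 (y(u) = 1*(1 + 1) = 1*2 = 2)
112*(y(-9) + (-65 - 60)) = 112*(2 + (-65 - 60)) = 112*(2 - 125) = 112*(-123) = -13776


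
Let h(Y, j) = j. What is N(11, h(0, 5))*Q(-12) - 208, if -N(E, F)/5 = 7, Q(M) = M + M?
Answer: 632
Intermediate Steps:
Q(M) = 2*M
N(E, F) = -35 (N(E, F) = -5*7 = -35)
N(11, h(0, 5))*Q(-12) - 208 = -70*(-12) - 208 = -35*(-24) - 208 = 840 - 208 = 632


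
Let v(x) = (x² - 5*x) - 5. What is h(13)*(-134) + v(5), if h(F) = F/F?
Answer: -139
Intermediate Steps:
h(F) = 1
v(x) = -5 + x² - 5*x
h(13)*(-134) + v(5) = 1*(-134) + (-5 + 5² - 5*5) = -134 + (-5 + 25 - 25) = -134 - 5 = -139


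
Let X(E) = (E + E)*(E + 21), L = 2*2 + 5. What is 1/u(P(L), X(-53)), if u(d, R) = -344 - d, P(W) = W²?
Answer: -1/425 ≈ -0.0023529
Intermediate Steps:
L = 9 (L = 4 + 5 = 9)
X(E) = 2*E*(21 + E) (X(E) = (2*E)*(21 + E) = 2*E*(21 + E))
1/u(P(L), X(-53)) = 1/(-344 - 1*9²) = 1/(-344 - 1*81) = 1/(-344 - 81) = 1/(-425) = -1/425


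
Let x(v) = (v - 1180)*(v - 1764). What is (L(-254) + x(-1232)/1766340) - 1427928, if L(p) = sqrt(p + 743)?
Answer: -70061086588/49065 + sqrt(489) ≈ -1.4279e+6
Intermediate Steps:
L(p) = sqrt(743 + p)
x(v) = (-1764 + v)*(-1180 + v) (x(v) = (-1180 + v)*(-1764 + v) = (-1764 + v)*(-1180 + v))
(L(-254) + x(-1232)/1766340) - 1427928 = (sqrt(743 - 254) + (2081520 + (-1232)**2 - 2944*(-1232))/1766340) - 1427928 = (sqrt(489) + (2081520 + 1517824 + 3627008)*(1/1766340)) - 1427928 = (sqrt(489) + 7226352*(1/1766340)) - 1427928 = (sqrt(489) + 200732/49065) - 1427928 = (200732/49065 + sqrt(489)) - 1427928 = -70061086588/49065 + sqrt(489)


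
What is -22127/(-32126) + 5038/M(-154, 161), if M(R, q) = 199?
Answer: 166254061/6393074 ≈ 26.005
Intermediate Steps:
-22127/(-32126) + 5038/M(-154, 161) = -22127/(-32126) + 5038/199 = -22127*(-1/32126) + 5038*(1/199) = 22127/32126 + 5038/199 = 166254061/6393074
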